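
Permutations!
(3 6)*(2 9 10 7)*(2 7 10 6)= (10)(2 9 6 3)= [0, 1, 9, 2, 4, 5, 3, 7, 8, 6, 10]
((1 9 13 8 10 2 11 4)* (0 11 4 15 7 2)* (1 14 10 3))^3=(0 7 14 11 2 10 15 4)(1 8 9 3 13)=((0 11 15 7 2 4 14 10)(1 9 13 8 3))^3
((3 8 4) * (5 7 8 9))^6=((3 9 5 7 8 4))^6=(9)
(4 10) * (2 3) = (2 3)(4 10) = [0, 1, 3, 2, 10, 5, 6, 7, 8, 9, 4]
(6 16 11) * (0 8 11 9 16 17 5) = (0 8 11 6 17 5)(9 16) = [8, 1, 2, 3, 4, 0, 17, 7, 11, 16, 10, 6, 12, 13, 14, 15, 9, 5]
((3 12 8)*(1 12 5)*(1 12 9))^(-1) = ((1 9)(3 5 12 8))^(-1) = (1 9)(3 8 12 5)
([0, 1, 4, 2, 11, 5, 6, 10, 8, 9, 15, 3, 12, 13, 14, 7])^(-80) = (7 10 15)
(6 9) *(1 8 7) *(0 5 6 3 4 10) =(0 5 6 9 3 4 10)(1 8 7) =[5, 8, 2, 4, 10, 6, 9, 1, 7, 3, 0]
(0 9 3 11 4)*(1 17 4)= (0 9 3 11 1 17 4)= [9, 17, 2, 11, 0, 5, 6, 7, 8, 3, 10, 1, 12, 13, 14, 15, 16, 4]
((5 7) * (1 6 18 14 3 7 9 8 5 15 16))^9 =((1 6 18 14 3 7 15 16)(5 9 8))^9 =(1 6 18 14 3 7 15 16)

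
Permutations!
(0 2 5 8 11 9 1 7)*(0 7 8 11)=[2, 8, 5, 3, 4, 11, 6, 7, 0, 1, 10, 9]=(0 2 5 11 9 1 8)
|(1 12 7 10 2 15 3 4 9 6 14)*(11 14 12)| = 9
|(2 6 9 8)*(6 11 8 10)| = 3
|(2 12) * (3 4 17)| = |(2 12)(3 4 17)| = 6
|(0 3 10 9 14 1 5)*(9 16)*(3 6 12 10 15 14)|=11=|(0 6 12 10 16 9 3 15 14 1 5)|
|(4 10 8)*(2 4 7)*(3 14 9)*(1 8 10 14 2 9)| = 8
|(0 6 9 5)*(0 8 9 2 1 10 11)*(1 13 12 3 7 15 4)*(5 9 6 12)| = |(0 12 3 7 15 4 1 10 11)(2 13 5 8 6)| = 45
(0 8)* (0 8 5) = [5, 1, 2, 3, 4, 0, 6, 7, 8] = (8)(0 5)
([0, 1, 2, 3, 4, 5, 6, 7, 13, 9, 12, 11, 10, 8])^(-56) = [0, 1, 2, 3, 4, 5, 6, 7, 8, 9, 10, 11, 12, 13]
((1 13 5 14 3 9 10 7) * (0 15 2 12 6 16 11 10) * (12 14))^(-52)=(0 2 3)(1 5 6 11 7 13 12 16 10)(9 15 14)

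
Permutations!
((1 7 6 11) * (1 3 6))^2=(3 11 6)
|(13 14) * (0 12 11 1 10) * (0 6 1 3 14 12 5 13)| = |(0 5 13 12 11 3 14)(1 10 6)| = 21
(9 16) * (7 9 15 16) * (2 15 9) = (2 15 16 9 7) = [0, 1, 15, 3, 4, 5, 6, 2, 8, 7, 10, 11, 12, 13, 14, 16, 9]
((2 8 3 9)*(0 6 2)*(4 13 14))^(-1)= (0 9 3 8 2 6)(4 14 13)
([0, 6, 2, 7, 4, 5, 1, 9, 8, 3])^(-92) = [0, 1, 2, 7, 4, 5, 6, 9, 8, 3]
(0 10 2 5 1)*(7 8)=[10, 0, 5, 3, 4, 1, 6, 8, 7, 9, 2]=(0 10 2 5 1)(7 8)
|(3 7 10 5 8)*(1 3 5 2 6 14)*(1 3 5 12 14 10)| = 21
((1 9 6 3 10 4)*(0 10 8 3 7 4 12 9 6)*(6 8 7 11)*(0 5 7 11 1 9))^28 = (0 10 12)(1 11 8 6 3)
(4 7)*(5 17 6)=(4 7)(5 17 6)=[0, 1, 2, 3, 7, 17, 5, 4, 8, 9, 10, 11, 12, 13, 14, 15, 16, 6]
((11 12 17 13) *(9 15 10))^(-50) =(9 15 10)(11 17)(12 13)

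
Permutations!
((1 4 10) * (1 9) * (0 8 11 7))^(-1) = (0 7 11 8)(1 9 10 4) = ((0 8 11 7)(1 4 10 9))^(-1)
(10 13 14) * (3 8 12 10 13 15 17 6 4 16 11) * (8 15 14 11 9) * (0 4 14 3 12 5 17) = (0 4 16 9 8 5 17 6 14 13 11 12 10 3 15) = [4, 1, 2, 15, 16, 17, 14, 7, 5, 8, 3, 12, 10, 11, 13, 0, 9, 6]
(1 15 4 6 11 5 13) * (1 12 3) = (1 15 4 6 11 5 13 12 3) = [0, 15, 2, 1, 6, 13, 11, 7, 8, 9, 10, 5, 3, 12, 14, 4]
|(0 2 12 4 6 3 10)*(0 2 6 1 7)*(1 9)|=10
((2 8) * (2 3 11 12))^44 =((2 8 3 11 12))^44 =(2 12 11 3 8)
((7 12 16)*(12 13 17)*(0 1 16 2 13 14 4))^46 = (0 14 16)(1 4 7)(2 17)(12 13)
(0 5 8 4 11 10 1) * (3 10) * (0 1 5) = [0, 1, 2, 10, 11, 8, 6, 7, 4, 9, 5, 3] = (3 10 5 8 4 11)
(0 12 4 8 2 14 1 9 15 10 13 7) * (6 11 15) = [12, 9, 14, 3, 8, 5, 11, 0, 2, 6, 13, 15, 4, 7, 1, 10] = (0 12 4 8 2 14 1 9 6 11 15 10 13 7)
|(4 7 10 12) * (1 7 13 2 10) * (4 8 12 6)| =10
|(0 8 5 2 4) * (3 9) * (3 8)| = 7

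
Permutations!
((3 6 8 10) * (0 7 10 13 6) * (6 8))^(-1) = ((0 7 10 3)(8 13))^(-1) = (0 3 10 7)(8 13)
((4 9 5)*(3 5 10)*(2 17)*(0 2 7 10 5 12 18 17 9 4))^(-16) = (3 18 7)(10 12 17) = ((0 2 9 5)(3 12 18 17 7 10))^(-16)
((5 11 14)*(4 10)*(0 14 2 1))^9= ((0 14 5 11 2 1)(4 10))^9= (0 11)(1 5)(2 14)(4 10)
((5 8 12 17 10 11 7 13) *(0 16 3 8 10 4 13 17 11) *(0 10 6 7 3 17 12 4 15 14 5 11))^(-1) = ((0 16 17 15 14 5 6 7 12)(3 8 4 13 11))^(-1) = (0 12 7 6 5 14 15 17 16)(3 11 13 4 8)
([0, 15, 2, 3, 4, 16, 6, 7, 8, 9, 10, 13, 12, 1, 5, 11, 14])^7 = (1 13 11 15)(5 16 14)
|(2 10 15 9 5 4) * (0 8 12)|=|(0 8 12)(2 10 15 9 5 4)|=6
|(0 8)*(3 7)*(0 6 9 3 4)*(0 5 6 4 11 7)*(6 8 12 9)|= 12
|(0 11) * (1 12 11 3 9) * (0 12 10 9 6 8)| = 12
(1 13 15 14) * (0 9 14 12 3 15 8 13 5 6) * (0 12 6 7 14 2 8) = (0 9 2 8 13)(1 5 7 14)(3 15 6 12) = [9, 5, 8, 15, 4, 7, 12, 14, 13, 2, 10, 11, 3, 0, 1, 6]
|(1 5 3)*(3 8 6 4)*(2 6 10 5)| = 15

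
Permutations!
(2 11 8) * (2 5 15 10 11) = [0, 1, 2, 3, 4, 15, 6, 7, 5, 9, 11, 8, 12, 13, 14, 10] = (5 15 10 11 8)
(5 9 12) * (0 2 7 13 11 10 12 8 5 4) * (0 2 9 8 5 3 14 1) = [9, 0, 7, 14, 2, 8, 6, 13, 3, 5, 12, 10, 4, 11, 1] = (0 9 5 8 3 14 1)(2 7 13 11 10 12 4)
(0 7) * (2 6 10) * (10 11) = (0 7)(2 6 11 10) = [7, 1, 6, 3, 4, 5, 11, 0, 8, 9, 2, 10]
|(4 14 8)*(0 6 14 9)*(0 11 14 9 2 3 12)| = |(0 6 9 11 14 8 4 2 3 12)| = 10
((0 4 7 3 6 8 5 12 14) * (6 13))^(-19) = ((0 4 7 3 13 6 8 5 12 14))^(-19) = (0 4 7 3 13 6 8 5 12 14)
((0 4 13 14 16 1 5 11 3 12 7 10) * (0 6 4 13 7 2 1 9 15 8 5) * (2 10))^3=(0 16 8 3 6 2 13 9 5 12 4 1 14 15 11 10 7)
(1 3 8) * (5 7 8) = [0, 3, 2, 5, 4, 7, 6, 8, 1] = (1 3 5 7 8)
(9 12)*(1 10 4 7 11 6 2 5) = (1 10 4 7 11 6 2 5)(9 12) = [0, 10, 5, 3, 7, 1, 2, 11, 8, 12, 4, 6, 9]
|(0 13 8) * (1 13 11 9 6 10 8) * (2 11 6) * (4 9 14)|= 20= |(0 6 10 8)(1 13)(2 11 14 4 9)|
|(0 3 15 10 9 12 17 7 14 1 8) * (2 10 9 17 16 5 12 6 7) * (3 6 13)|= |(0 6 7 14 1 8)(2 10 17)(3 15 9 13)(5 12 16)|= 12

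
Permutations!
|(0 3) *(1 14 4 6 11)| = |(0 3)(1 14 4 6 11)| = 10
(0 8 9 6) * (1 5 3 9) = (0 8 1 5 3 9 6) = [8, 5, 2, 9, 4, 3, 0, 7, 1, 6]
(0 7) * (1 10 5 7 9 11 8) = [9, 10, 2, 3, 4, 7, 6, 0, 1, 11, 5, 8] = (0 9 11 8 1 10 5 7)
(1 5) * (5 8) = (1 8 5) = [0, 8, 2, 3, 4, 1, 6, 7, 5]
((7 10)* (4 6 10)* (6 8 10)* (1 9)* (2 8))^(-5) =(10)(1 9)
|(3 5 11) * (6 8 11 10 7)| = 7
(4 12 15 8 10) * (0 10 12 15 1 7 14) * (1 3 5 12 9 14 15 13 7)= (0 10 4 13 7 15 8 9 14)(3 5 12)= [10, 1, 2, 5, 13, 12, 6, 15, 9, 14, 4, 11, 3, 7, 0, 8]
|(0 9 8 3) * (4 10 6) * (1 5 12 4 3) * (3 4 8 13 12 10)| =|(0 9 13 12 8 1 5 10 6 4 3)| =11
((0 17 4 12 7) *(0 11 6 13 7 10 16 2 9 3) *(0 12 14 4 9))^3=(0 3 16 17 12 2 9 10)(4 14)(6 11 7 13)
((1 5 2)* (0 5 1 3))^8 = (5) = ((0 5 2 3))^8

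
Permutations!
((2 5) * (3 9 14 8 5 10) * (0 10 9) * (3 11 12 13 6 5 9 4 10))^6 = (14)(2 6 12 10)(4 5 13 11)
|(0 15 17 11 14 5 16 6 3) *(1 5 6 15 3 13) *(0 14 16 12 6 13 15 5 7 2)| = 7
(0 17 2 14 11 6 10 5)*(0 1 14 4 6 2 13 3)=[17, 14, 4, 0, 6, 1, 10, 7, 8, 9, 5, 2, 12, 3, 11, 15, 16, 13]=(0 17 13 3)(1 14 11 2 4 6 10 5)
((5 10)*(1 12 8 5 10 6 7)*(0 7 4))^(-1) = (0 4 6 5 8 12 1 7)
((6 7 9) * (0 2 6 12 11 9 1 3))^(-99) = ((0 2 6 7 1 3)(9 12 11))^(-99) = (12)(0 7)(1 2)(3 6)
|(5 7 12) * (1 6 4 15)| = |(1 6 4 15)(5 7 12)| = 12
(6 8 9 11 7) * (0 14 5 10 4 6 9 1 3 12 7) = (0 14 5 10 4 6 8 1 3 12 7 9 11) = [14, 3, 2, 12, 6, 10, 8, 9, 1, 11, 4, 0, 7, 13, 5]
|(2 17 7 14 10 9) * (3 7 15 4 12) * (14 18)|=|(2 17 15 4 12 3 7 18 14 10 9)|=11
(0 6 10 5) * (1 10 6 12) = (0 12 1 10 5) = [12, 10, 2, 3, 4, 0, 6, 7, 8, 9, 5, 11, 1]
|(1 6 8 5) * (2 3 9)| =12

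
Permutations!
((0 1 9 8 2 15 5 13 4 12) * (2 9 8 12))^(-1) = (0 12 9 8 1)(2 4 13 5 15)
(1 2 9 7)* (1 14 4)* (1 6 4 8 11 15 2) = (2 9 7 14 8 11 15)(4 6) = [0, 1, 9, 3, 6, 5, 4, 14, 11, 7, 10, 15, 12, 13, 8, 2]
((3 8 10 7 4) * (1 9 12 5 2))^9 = (1 2 5 12 9)(3 4 7 10 8)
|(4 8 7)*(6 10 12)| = 3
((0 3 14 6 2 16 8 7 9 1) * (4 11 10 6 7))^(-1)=((0 3 14 7 9 1)(2 16 8 4 11 10 6))^(-1)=(0 1 9 7 14 3)(2 6 10 11 4 8 16)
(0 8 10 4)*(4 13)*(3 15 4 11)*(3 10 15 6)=(0 8 15 4)(3 6)(10 13 11)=[8, 1, 2, 6, 0, 5, 3, 7, 15, 9, 13, 10, 12, 11, 14, 4]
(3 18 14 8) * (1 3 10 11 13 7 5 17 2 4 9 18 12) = [0, 3, 4, 12, 9, 17, 6, 5, 10, 18, 11, 13, 1, 7, 8, 15, 16, 2, 14] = (1 3 12)(2 4 9 18 14 8 10 11 13 7 5 17)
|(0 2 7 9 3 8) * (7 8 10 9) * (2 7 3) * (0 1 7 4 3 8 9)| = 12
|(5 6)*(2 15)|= 2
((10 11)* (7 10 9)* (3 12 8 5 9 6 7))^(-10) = ((3 12 8 5 9)(6 7 10 11))^(-10) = (12)(6 10)(7 11)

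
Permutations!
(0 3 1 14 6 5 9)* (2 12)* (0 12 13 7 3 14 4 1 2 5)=(0 14 6)(1 4)(2 13 7 3)(5 9 12)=[14, 4, 13, 2, 1, 9, 0, 3, 8, 12, 10, 11, 5, 7, 6]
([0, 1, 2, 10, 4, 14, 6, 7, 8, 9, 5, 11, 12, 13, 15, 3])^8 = [0, 1, 2, 14, 4, 3, 6, 7, 8, 9, 15, 11, 12, 13, 10, 5]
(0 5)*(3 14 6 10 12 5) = (0 3 14 6 10 12 5) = [3, 1, 2, 14, 4, 0, 10, 7, 8, 9, 12, 11, 5, 13, 6]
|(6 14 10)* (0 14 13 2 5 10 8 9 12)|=5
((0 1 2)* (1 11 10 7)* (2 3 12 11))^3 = (0 2)(1 11)(3 10)(7 12)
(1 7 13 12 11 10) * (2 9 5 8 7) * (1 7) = (1 2 9 5 8)(7 13 12 11 10) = [0, 2, 9, 3, 4, 8, 6, 13, 1, 5, 7, 10, 11, 12]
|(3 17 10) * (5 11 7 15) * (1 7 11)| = 12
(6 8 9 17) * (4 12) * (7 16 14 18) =[0, 1, 2, 3, 12, 5, 8, 16, 9, 17, 10, 11, 4, 13, 18, 15, 14, 6, 7] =(4 12)(6 8 9 17)(7 16 14 18)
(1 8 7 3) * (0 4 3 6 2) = (0 4 3 1 8 7 6 2) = [4, 8, 0, 1, 3, 5, 2, 6, 7]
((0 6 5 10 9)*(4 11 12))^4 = ((0 6 5 10 9)(4 11 12))^4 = (0 9 10 5 6)(4 11 12)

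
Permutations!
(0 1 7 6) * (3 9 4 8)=(0 1 7 6)(3 9 4 8)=[1, 7, 2, 9, 8, 5, 0, 6, 3, 4]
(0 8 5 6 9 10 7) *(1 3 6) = (0 8 5 1 3 6 9 10 7) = [8, 3, 2, 6, 4, 1, 9, 0, 5, 10, 7]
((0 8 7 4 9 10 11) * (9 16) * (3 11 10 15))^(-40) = (0 9 8 15 7 3 4 11 16)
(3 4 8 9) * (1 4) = (1 4 8 9 3) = [0, 4, 2, 1, 8, 5, 6, 7, 9, 3]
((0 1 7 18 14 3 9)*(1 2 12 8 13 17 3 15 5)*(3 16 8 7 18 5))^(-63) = ((0 2 12 7 5 1 18 14 15 3 9)(8 13 17 16))^(-63) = (0 7 18 3 2 5 14 9 12 1 15)(8 13 17 16)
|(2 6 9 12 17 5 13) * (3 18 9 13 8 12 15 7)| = 60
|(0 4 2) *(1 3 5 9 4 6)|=8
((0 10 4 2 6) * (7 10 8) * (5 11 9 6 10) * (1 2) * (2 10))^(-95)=(0 5 6 7 9 8 11)(1 10 4)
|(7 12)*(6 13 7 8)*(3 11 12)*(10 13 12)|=15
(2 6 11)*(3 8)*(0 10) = (0 10)(2 6 11)(3 8) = [10, 1, 6, 8, 4, 5, 11, 7, 3, 9, 0, 2]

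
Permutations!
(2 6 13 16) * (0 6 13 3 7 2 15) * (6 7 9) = (0 7 2 13 16 15)(3 9 6) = [7, 1, 13, 9, 4, 5, 3, 2, 8, 6, 10, 11, 12, 16, 14, 0, 15]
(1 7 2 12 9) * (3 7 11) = (1 11 3 7 2 12 9) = [0, 11, 12, 7, 4, 5, 6, 2, 8, 1, 10, 3, 9]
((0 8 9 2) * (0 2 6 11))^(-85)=(11)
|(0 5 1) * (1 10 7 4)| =6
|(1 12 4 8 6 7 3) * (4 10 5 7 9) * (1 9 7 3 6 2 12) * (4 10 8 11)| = 12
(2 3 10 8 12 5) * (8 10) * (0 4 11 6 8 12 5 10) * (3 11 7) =(0 4 7 3 12 10)(2 11 6 8 5) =[4, 1, 11, 12, 7, 2, 8, 3, 5, 9, 0, 6, 10]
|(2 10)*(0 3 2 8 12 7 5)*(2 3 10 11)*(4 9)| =|(0 10 8 12 7 5)(2 11)(4 9)| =6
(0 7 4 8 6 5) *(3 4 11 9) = (0 7 11 9 3 4 8 6 5) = [7, 1, 2, 4, 8, 0, 5, 11, 6, 3, 10, 9]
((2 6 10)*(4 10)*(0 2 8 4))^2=(0 6 2)(4 8 10)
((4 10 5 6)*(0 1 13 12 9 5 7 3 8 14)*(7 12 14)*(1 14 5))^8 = (14)(3 7 8)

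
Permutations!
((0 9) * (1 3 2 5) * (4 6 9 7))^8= ((0 7 4 6 9)(1 3 2 5))^8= (0 6 7 9 4)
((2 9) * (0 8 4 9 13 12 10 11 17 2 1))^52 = ((0 8 4 9 1)(2 13 12 10 11 17))^52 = (0 4 1 8 9)(2 11 12)(10 13 17)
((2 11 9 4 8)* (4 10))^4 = ((2 11 9 10 4 8))^4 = (2 4 9)(8 10 11)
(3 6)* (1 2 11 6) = [0, 2, 11, 1, 4, 5, 3, 7, 8, 9, 10, 6] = (1 2 11 6 3)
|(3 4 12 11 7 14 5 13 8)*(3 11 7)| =9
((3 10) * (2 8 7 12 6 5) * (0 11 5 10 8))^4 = (3 6 7)(8 10 12)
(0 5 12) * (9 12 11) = [5, 1, 2, 3, 4, 11, 6, 7, 8, 12, 10, 9, 0] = (0 5 11 9 12)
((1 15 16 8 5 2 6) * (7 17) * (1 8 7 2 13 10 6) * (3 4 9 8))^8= (1 16 17)(2 15 7)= ((1 15 16 7 17 2)(3 4 9 8 5 13 10 6))^8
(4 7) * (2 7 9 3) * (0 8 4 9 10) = (0 8 4 10)(2 7 9 3) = [8, 1, 7, 2, 10, 5, 6, 9, 4, 3, 0]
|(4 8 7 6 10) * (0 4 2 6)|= 12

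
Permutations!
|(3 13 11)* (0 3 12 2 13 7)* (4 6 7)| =20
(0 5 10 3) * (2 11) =(0 5 10 3)(2 11) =[5, 1, 11, 0, 4, 10, 6, 7, 8, 9, 3, 2]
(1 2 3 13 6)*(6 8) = (1 2 3 13 8 6) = [0, 2, 3, 13, 4, 5, 1, 7, 6, 9, 10, 11, 12, 8]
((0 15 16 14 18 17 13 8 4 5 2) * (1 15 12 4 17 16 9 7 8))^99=((0 12 4 5 2)(1 15 9 7 8 17 13)(14 18 16))^99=(18)(0 2 5 4 12)(1 15 9 7 8 17 13)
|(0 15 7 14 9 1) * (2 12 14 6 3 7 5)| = 24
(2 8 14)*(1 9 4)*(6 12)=[0, 9, 8, 3, 1, 5, 12, 7, 14, 4, 10, 11, 6, 13, 2]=(1 9 4)(2 8 14)(6 12)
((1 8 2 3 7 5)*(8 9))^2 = (1 8 3 5 9 2 7)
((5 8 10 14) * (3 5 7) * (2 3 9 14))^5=((2 3 5 8 10)(7 9 14))^5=(7 14 9)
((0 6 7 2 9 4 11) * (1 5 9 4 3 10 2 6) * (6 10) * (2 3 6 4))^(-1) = (0 11 4 3 10 7 6 9 5 1)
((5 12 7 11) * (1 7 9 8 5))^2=((1 7 11)(5 12 9 8))^2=(1 11 7)(5 9)(8 12)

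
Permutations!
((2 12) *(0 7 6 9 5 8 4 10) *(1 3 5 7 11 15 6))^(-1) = ((0 11 15 6 9 7 1 3 5 8 4 10)(2 12))^(-1) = (0 10 4 8 5 3 1 7 9 6 15 11)(2 12)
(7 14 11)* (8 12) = (7 14 11)(8 12) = [0, 1, 2, 3, 4, 5, 6, 14, 12, 9, 10, 7, 8, 13, 11]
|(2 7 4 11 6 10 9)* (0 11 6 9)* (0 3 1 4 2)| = 30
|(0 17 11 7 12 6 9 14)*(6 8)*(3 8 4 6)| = |(0 17 11 7 12 4 6 9 14)(3 8)| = 18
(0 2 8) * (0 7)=(0 2 8 7)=[2, 1, 8, 3, 4, 5, 6, 0, 7]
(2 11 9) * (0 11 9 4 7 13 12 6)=(0 11 4 7 13 12 6)(2 9)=[11, 1, 9, 3, 7, 5, 0, 13, 8, 2, 10, 4, 6, 12]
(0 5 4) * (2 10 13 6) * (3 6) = (0 5 4)(2 10 13 3 6) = [5, 1, 10, 6, 0, 4, 2, 7, 8, 9, 13, 11, 12, 3]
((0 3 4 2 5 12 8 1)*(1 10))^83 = ((0 3 4 2 5 12 8 10 1))^83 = (0 4 5 8 1 3 2 12 10)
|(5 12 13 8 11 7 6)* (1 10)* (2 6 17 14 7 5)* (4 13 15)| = 42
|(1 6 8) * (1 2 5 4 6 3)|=10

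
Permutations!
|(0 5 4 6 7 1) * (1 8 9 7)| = |(0 5 4 6 1)(7 8 9)| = 15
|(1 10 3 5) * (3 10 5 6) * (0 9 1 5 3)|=5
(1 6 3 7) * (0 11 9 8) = (0 11 9 8)(1 6 3 7) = [11, 6, 2, 7, 4, 5, 3, 1, 0, 8, 10, 9]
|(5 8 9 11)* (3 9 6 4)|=7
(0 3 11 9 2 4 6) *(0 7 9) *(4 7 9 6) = (0 3 11)(2 7 6 9) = [3, 1, 7, 11, 4, 5, 9, 6, 8, 2, 10, 0]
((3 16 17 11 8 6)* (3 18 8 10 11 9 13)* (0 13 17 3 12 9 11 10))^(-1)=((0 13 12 9 17 11)(3 16)(6 18 8))^(-1)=(0 11 17 9 12 13)(3 16)(6 8 18)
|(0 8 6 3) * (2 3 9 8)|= 3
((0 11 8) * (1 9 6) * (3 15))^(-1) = (0 8 11)(1 6 9)(3 15)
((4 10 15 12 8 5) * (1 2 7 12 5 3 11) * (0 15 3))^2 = (0 5 10 11 2 12)(1 7 8 15 4 3)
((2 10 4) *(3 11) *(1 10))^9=((1 10 4 2)(3 11))^9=(1 10 4 2)(3 11)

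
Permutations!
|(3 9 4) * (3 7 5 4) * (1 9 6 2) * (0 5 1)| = 9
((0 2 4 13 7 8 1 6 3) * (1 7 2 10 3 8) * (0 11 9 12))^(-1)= ((0 10 3 11 9 12)(1 6 8 7)(2 4 13))^(-1)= (0 12 9 11 3 10)(1 7 8 6)(2 13 4)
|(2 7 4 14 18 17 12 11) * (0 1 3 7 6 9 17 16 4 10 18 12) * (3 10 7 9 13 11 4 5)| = 36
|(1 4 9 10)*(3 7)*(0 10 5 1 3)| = 4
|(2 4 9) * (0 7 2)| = 5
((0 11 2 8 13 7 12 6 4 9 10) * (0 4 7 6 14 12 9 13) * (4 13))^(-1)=((0 11 2 8)(6 7 9 10 13)(12 14))^(-1)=(0 8 2 11)(6 13 10 9 7)(12 14)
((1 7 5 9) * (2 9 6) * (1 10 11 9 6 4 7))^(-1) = (2 6)(4 5 7)(9 11 10)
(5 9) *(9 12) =[0, 1, 2, 3, 4, 12, 6, 7, 8, 5, 10, 11, 9] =(5 12 9)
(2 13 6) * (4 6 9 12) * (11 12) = (2 13 9 11 12 4 6) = [0, 1, 13, 3, 6, 5, 2, 7, 8, 11, 10, 12, 4, 9]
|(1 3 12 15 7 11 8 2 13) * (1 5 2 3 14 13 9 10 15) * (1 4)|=|(1 14 13 5 2 9 10 15 7 11 8 3 12 4)|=14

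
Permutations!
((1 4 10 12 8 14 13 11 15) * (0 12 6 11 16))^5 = ((0 12 8 14 13 16)(1 4 10 6 11 15))^5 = (0 16 13 14 8 12)(1 15 11 6 10 4)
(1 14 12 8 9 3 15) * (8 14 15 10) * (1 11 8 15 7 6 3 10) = [0, 7, 2, 1, 4, 5, 3, 6, 9, 10, 15, 8, 14, 13, 12, 11] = (1 7 6 3)(8 9 10 15 11)(12 14)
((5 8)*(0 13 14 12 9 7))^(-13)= ((0 13 14 12 9 7)(5 8))^(-13)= (0 7 9 12 14 13)(5 8)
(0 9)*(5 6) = (0 9)(5 6) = [9, 1, 2, 3, 4, 6, 5, 7, 8, 0]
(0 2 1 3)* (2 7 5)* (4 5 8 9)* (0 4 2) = (0 7 8 9 2 1 3 4 5) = [7, 3, 1, 4, 5, 0, 6, 8, 9, 2]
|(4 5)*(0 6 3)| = 6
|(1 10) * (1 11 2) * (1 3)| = |(1 10 11 2 3)| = 5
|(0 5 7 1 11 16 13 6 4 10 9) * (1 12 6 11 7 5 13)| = |(0 13 11 16 1 7 12 6 4 10 9)| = 11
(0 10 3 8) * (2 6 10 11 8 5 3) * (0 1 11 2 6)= (0 2)(1 11 8)(3 5)(6 10)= [2, 11, 0, 5, 4, 3, 10, 7, 1, 9, 6, 8]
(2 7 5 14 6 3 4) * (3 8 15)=(2 7 5 14 6 8 15 3 4)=[0, 1, 7, 4, 2, 14, 8, 5, 15, 9, 10, 11, 12, 13, 6, 3]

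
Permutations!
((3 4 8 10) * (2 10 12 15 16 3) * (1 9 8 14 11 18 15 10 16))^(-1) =((1 9 8 12 10 2 16 3 4 14 11 18 15))^(-1) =(1 15 18 11 14 4 3 16 2 10 12 8 9)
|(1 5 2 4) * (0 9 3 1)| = 7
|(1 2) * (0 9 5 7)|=|(0 9 5 7)(1 2)|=4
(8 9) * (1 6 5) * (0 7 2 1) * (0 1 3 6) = (0 7 2 3 6 5 1)(8 9) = [7, 0, 3, 6, 4, 1, 5, 2, 9, 8]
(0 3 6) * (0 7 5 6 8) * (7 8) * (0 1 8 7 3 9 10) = (0 9 10)(1 8)(5 6 7) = [9, 8, 2, 3, 4, 6, 7, 5, 1, 10, 0]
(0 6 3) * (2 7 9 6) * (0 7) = (0 2)(3 7 9 6) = [2, 1, 0, 7, 4, 5, 3, 9, 8, 6]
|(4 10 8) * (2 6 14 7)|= 12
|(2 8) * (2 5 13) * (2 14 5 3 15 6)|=|(2 8 3 15 6)(5 13 14)|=15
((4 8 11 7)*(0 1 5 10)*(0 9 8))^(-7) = ((0 1 5 10 9 8 11 7 4))^(-7) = (0 5 9 11 4 1 10 8 7)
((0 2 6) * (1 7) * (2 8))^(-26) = ((0 8 2 6)(1 7))^(-26) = (0 2)(6 8)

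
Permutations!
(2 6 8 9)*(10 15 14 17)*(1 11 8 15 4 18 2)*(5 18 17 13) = (1 11 8 9)(2 6 15 14 13 5 18)(4 17 10) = [0, 11, 6, 3, 17, 18, 15, 7, 9, 1, 4, 8, 12, 5, 13, 14, 16, 10, 2]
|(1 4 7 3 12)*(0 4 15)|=|(0 4 7 3 12 1 15)|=7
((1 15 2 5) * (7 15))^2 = (1 15 5 7 2)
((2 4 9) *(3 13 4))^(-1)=((2 3 13 4 9))^(-1)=(2 9 4 13 3)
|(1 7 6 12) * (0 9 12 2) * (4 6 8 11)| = |(0 9 12 1 7 8 11 4 6 2)| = 10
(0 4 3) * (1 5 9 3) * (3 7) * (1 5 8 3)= (0 4 5 9 7 1 8 3)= [4, 8, 2, 0, 5, 9, 6, 1, 3, 7]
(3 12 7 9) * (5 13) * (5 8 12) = [0, 1, 2, 5, 4, 13, 6, 9, 12, 3, 10, 11, 7, 8] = (3 5 13 8 12 7 9)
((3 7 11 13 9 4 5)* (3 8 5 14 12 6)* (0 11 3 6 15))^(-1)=(0 15 12 14 4 9 13 11)(3 7)(5 8)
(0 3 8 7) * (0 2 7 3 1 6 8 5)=(0 1 6 8 3 5)(2 7)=[1, 6, 7, 5, 4, 0, 8, 2, 3]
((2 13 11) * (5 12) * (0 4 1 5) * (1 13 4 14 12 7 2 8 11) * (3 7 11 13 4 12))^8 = (0 3 2)(1 8 5 13 11)(7 12 14)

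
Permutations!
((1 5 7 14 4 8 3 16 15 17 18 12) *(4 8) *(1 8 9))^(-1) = (1 9 14 7 5)(3 8 12 18 17 15 16)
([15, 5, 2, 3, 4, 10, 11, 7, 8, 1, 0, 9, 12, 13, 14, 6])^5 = [1, 6, 2, 3, 4, 11, 10, 7, 8, 15, 9, 0, 12, 13, 14, 5]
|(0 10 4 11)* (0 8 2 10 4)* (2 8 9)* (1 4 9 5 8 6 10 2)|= |(0 9 1 4 11 5 8 6 10)|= 9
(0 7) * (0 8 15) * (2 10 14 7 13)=(0 13 2 10 14 7 8 15)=[13, 1, 10, 3, 4, 5, 6, 8, 15, 9, 14, 11, 12, 2, 7, 0]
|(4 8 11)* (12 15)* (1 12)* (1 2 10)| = 15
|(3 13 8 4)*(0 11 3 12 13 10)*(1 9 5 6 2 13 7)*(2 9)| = 84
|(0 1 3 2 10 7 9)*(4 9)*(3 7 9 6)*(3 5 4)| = |(0 1 7 3 2 10 9)(4 6 5)| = 21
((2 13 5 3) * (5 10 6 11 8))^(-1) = (2 3 5 8 11 6 10 13)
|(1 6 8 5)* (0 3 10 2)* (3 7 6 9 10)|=|(0 7 6 8 5 1 9 10 2)|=9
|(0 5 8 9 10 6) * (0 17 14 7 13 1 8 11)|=9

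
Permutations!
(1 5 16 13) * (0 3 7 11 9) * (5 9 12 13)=(0 3 7 11 12 13 1 9)(5 16)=[3, 9, 2, 7, 4, 16, 6, 11, 8, 0, 10, 12, 13, 1, 14, 15, 5]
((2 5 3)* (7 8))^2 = ((2 5 3)(7 8))^2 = (8)(2 3 5)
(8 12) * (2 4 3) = [0, 1, 4, 2, 3, 5, 6, 7, 12, 9, 10, 11, 8] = (2 4 3)(8 12)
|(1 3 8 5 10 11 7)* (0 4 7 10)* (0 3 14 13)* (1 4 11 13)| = |(0 11 10 13)(1 14)(3 8 5)(4 7)| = 12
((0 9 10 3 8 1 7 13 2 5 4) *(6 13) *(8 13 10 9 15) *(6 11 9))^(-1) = ((0 15 8 1 7 11 9 6 10 3 13 2 5 4))^(-1) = (0 4 5 2 13 3 10 6 9 11 7 1 8 15)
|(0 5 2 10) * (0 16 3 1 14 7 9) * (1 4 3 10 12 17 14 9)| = |(0 5 2 12 17 14 7 1 9)(3 4)(10 16)| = 18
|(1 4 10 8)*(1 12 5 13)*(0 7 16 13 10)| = |(0 7 16 13 1 4)(5 10 8 12)| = 12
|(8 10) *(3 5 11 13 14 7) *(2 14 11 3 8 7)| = 6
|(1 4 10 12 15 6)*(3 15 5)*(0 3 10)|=|(0 3 15 6 1 4)(5 10 12)|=6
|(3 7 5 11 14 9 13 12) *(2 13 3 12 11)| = |(2 13 11 14 9 3 7 5)| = 8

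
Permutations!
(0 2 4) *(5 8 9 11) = (0 2 4)(5 8 9 11) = [2, 1, 4, 3, 0, 8, 6, 7, 9, 11, 10, 5]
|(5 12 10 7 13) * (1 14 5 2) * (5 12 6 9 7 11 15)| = 12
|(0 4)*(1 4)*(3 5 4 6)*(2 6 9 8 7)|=|(0 1 9 8 7 2 6 3 5 4)|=10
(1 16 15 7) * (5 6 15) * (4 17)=(1 16 5 6 15 7)(4 17)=[0, 16, 2, 3, 17, 6, 15, 1, 8, 9, 10, 11, 12, 13, 14, 7, 5, 4]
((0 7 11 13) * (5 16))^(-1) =(0 13 11 7)(5 16)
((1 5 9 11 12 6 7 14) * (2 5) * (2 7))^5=(1 14 7)(2 6 12 11 9 5)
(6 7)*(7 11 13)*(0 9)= [9, 1, 2, 3, 4, 5, 11, 6, 8, 0, 10, 13, 12, 7]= (0 9)(6 11 13 7)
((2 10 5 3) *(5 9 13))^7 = (2 10 9 13 5 3)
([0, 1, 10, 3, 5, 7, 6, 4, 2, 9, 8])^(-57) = [0, 1, 2, 3, 4, 5, 6, 7, 8, 9, 10]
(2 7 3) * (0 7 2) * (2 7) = (0 2 7 3) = [2, 1, 7, 0, 4, 5, 6, 3]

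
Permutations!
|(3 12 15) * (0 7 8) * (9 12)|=|(0 7 8)(3 9 12 15)|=12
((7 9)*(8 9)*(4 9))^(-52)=((4 9 7 8))^(-52)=(9)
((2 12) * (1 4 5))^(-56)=((1 4 5)(2 12))^(-56)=(12)(1 4 5)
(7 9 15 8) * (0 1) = (0 1)(7 9 15 8) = [1, 0, 2, 3, 4, 5, 6, 9, 7, 15, 10, 11, 12, 13, 14, 8]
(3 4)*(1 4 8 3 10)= (1 4 10)(3 8)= [0, 4, 2, 8, 10, 5, 6, 7, 3, 9, 1]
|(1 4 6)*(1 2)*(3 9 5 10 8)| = 20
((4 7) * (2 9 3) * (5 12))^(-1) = (2 3 9)(4 7)(5 12)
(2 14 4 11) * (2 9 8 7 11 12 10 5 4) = (2 14)(4 12 10 5)(7 11 9 8) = [0, 1, 14, 3, 12, 4, 6, 11, 7, 8, 5, 9, 10, 13, 2]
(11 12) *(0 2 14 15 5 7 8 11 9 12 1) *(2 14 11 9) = (0 14 15 5 7 8 9 12 2 11 1) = [14, 0, 11, 3, 4, 7, 6, 8, 9, 12, 10, 1, 2, 13, 15, 5]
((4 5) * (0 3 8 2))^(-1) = (0 2 8 3)(4 5)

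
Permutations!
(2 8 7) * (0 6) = (0 6)(2 8 7) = [6, 1, 8, 3, 4, 5, 0, 2, 7]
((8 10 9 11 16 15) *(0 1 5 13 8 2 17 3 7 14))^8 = (0 16 1 15 5 2 13 17 8 3 10 7 9 14 11)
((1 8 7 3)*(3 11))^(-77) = (1 11 8 3 7)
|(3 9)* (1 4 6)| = 6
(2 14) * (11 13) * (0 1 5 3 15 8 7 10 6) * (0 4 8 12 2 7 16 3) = (0 1 5)(2 14 7 10 6 4 8 16 3 15 12)(11 13) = [1, 5, 14, 15, 8, 0, 4, 10, 16, 9, 6, 13, 2, 11, 7, 12, 3]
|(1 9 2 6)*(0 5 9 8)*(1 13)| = 8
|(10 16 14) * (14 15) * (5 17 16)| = 6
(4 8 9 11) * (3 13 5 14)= (3 13 5 14)(4 8 9 11)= [0, 1, 2, 13, 8, 14, 6, 7, 9, 11, 10, 4, 12, 5, 3]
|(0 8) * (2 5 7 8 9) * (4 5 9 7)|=6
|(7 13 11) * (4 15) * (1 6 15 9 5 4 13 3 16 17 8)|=30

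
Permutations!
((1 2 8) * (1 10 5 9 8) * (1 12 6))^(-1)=((1 2 12 6)(5 9 8 10))^(-1)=(1 6 12 2)(5 10 8 9)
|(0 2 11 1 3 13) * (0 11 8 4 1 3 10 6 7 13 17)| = |(0 2 8 4 1 10 6 7 13 11 3 17)| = 12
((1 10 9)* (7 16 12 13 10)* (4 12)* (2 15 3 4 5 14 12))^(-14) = (1 14 9 5 10 16 13 7 12)(2 3)(4 15)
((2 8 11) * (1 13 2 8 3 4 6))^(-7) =((1 13 2 3 4 6)(8 11))^(-7) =(1 6 4 3 2 13)(8 11)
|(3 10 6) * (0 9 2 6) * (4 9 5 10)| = 15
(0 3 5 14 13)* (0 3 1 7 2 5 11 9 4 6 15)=(0 1 7 2 5 14 13 3 11 9 4 6 15)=[1, 7, 5, 11, 6, 14, 15, 2, 8, 4, 10, 9, 12, 3, 13, 0]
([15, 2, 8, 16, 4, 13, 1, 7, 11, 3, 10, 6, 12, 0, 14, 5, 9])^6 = [5, 2, 8, 3, 4, 0, 1, 7, 11, 9, 10, 6, 12, 15, 14, 13, 16]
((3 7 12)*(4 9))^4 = ((3 7 12)(4 9))^4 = (3 7 12)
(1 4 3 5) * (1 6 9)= [0, 4, 2, 5, 3, 6, 9, 7, 8, 1]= (1 4 3 5 6 9)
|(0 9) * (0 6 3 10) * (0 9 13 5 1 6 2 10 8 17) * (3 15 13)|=|(0 3 8 17)(1 6 15 13 5)(2 10 9)|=60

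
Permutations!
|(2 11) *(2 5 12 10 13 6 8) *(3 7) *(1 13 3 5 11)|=5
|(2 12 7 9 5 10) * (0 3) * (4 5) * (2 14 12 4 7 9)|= |(0 3)(2 4 5 10 14 12 9 7)|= 8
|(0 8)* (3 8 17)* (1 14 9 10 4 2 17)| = 10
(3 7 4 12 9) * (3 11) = (3 7 4 12 9 11) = [0, 1, 2, 7, 12, 5, 6, 4, 8, 11, 10, 3, 9]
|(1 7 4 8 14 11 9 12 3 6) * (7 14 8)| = 14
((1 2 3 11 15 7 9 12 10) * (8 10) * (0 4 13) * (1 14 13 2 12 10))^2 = ((0 4 2 3 11 15 7 9 10 14 13)(1 12 8))^2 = (0 2 11 7 10 13 4 3 15 9 14)(1 8 12)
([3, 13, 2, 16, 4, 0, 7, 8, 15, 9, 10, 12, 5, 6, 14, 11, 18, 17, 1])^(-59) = (0 6 5 13 12 1 11 18 15 16 8 3 7)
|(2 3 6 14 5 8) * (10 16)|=6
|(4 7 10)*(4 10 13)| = |(4 7 13)| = 3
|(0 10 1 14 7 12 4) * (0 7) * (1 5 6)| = |(0 10 5 6 1 14)(4 7 12)| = 6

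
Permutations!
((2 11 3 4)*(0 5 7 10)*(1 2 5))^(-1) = ((0 1 2 11 3 4 5 7 10))^(-1) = (0 10 7 5 4 3 11 2 1)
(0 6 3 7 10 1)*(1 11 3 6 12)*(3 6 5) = (0 12 1)(3 7 10 11 6 5) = [12, 0, 2, 7, 4, 3, 5, 10, 8, 9, 11, 6, 1]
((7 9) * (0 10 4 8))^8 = (10) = ((0 10 4 8)(7 9))^8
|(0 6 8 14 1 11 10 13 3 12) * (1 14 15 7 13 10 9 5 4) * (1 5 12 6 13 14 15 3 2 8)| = 30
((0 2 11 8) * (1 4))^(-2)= (0 11)(2 8)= ((0 2 11 8)(1 4))^(-2)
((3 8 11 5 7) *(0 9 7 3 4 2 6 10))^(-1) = (0 10 6 2 4 7 9)(3 5 11 8) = ((0 9 7 4 2 6 10)(3 8 11 5))^(-1)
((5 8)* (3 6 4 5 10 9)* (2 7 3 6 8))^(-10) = (2 5 4 6 9 10 8 3 7)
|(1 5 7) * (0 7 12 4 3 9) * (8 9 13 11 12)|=|(0 7 1 5 8 9)(3 13 11 12 4)|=30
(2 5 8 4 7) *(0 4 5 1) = [4, 0, 1, 3, 7, 8, 6, 2, 5] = (0 4 7 2 1)(5 8)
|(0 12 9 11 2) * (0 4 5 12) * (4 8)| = 7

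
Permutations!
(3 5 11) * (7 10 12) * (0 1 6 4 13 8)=[1, 6, 2, 5, 13, 11, 4, 10, 0, 9, 12, 3, 7, 8]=(0 1 6 4 13 8)(3 5 11)(7 10 12)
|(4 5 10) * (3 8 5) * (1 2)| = |(1 2)(3 8 5 10 4)| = 10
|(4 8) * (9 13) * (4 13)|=|(4 8 13 9)|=4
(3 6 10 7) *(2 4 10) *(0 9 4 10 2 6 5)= (0 9 4 2 10 7 3 5)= [9, 1, 10, 5, 2, 0, 6, 3, 8, 4, 7]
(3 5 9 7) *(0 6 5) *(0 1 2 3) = [6, 2, 3, 1, 4, 9, 5, 0, 8, 7] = (0 6 5 9 7)(1 2 3)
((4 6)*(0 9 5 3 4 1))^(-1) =((0 9 5 3 4 6 1))^(-1) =(0 1 6 4 3 5 9)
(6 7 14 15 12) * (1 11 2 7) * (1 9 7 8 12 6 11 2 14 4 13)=(1 2 8 12 11 14 15 6 9 7 4 13)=[0, 2, 8, 3, 13, 5, 9, 4, 12, 7, 10, 14, 11, 1, 15, 6]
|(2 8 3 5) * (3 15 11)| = 6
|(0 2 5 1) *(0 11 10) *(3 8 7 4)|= 12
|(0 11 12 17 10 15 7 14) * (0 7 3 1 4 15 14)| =|(0 11 12 17 10 14 7)(1 4 15 3)| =28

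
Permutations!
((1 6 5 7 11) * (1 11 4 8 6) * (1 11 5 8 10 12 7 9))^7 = (1 9 5 11)(4 7 12 10)(6 8)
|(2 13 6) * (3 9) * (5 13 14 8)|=|(2 14 8 5 13 6)(3 9)|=6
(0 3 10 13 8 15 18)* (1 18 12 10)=(0 3 1 18)(8 15 12 10 13)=[3, 18, 2, 1, 4, 5, 6, 7, 15, 9, 13, 11, 10, 8, 14, 12, 16, 17, 0]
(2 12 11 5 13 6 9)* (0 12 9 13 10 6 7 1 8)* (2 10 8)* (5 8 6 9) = (0 12 11 8)(1 2 5 6 13 7)(9 10) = [12, 2, 5, 3, 4, 6, 13, 1, 0, 10, 9, 8, 11, 7]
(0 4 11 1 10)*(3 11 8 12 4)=[3, 10, 2, 11, 8, 5, 6, 7, 12, 9, 0, 1, 4]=(0 3 11 1 10)(4 8 12)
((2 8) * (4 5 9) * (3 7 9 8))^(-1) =((2 3 7 9 4 5 8))^(-1) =(2 8 5 4 9 7 3)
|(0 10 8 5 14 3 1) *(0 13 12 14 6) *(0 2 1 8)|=18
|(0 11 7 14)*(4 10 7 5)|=7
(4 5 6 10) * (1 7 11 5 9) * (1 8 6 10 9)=(1 7 11 5 10 4)(6 9 8)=[0, 7, 2, 3, 1, 10, 9, 11, 6, 8, 4, 5]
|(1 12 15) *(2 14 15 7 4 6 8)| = |(1 12 7 4 6 8 2 14 15)| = 9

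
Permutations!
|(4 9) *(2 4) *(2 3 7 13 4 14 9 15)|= 8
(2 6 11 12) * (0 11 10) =(0 11 12 2 6 10) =[11, 1, 6, 3, 4, 5, 10, 7, 8, 9, 0, 12, 2]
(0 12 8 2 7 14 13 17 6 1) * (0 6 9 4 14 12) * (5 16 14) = [0, 6, 7, 3, 5, 16, 1, 12, 2, 4, 10, 11, 8, 17, 13, 15, 14, 9] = (1 6)(2 7 12 8)(4 5 16 14 13 17 9)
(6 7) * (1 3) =(1 3)(6 7) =[0, 3, 2, 1, 4, 5, 7, 6]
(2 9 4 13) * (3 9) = (2 3 9 4 13) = [0, 1, 3, 9, 13, 5, 6, 7, 8, 4, 10, 11, 12, 2]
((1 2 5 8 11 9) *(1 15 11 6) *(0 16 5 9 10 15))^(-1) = ((0 16 5 8 6 1 2 9)(10 15 11))^(-1) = (0 9 2 1 6 8 5 16)(10 11 15)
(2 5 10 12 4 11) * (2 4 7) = (2 5 10 12 7)(4 11) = [0, 1, 5, 3, 11, 10, 6, 2, 8, 9, 12, 4, 7]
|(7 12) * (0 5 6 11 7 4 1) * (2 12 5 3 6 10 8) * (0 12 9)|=30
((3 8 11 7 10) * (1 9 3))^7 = ((1 9 3 8 11 7 10))^7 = (11)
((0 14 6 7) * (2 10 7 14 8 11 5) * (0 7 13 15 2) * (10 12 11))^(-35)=((0 8 10 13 15 2 12 11 5)(6 14))^(-35)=(0 8 10 13 15 2 12 11 5)(6 14)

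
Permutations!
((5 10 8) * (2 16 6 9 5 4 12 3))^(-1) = ((2 16 6 9 5 10 8 4 12 3))^(-1) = (2 3 12 4 8 10 5 9 6 16)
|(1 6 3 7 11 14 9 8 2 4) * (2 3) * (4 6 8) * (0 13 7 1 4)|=6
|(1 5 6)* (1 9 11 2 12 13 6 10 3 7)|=30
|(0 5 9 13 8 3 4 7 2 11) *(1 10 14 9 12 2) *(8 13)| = 40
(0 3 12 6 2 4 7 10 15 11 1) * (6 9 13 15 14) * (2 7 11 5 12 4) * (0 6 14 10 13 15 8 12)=[3, 6, 2, 4, 11, 0, 7, 13, 12, 15, 10, 1, 9, 8, 14, 5]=(0 3 4 11 1 6 7 13 8 12 9 15 5)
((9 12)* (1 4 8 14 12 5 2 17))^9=(17)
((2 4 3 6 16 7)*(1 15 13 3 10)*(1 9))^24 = (1 13 6 7 4 9 15 3 16 2 10)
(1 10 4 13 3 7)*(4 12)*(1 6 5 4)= (1 10 12)(3 7 6 5 4 13)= [0, 10, 2, 7, 13, 4, 5, 6, 8, 9, 12, 11, 1, 3]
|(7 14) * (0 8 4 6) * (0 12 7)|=|(0 8 4 6 12 7 14)|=7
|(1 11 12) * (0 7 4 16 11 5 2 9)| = 10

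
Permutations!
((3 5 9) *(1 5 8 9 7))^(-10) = (1 7 5)(3 9 8)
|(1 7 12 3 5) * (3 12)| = |(12)(1 7 3 5)| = 4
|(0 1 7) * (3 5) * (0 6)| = |(0 1 7 6)(3 5)| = 4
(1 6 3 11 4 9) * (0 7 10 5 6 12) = (0 7 10 5 6 3 11 4 9 1 12) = [7, 12, 2, 11, 9, 6, 3, 10, 8, 1, 5, 4, 0]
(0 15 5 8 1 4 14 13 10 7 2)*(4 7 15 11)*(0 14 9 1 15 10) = (0 11 4 9 1 7 2 14 13)(5 8 15) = [11, 7, 14, 3, 9, 8, 6, 2, 15, 1, 10, 4, 12, 0, 13, 5]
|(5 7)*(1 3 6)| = |(1 3 6)(5 7)| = 6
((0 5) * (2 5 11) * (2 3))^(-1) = ((0 11 3 2 5))^(-1) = (0 5 2 3 11)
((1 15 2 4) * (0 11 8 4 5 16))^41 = ((0 11 8 4 1 15 2 5 16))^41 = (0 15 11 2 8 5 4 16 1)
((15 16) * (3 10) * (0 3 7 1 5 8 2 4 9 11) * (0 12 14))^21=((0 3 10 7 1 5 8 2 4 9 11 12 14)(15 16))^21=(0 4 7 12 8 3 9 1 14 2 10 11 5)(15 16)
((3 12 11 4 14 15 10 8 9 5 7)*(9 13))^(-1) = (3 7 5 9 13 8 10 15 14 4 11 12)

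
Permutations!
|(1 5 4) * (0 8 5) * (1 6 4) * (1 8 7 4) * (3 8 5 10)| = 15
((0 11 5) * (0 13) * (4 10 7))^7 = (0 13 5 11)(4 10 7)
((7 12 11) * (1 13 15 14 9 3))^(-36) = (15)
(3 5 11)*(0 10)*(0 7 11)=(0 10 7 11 3 5)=[10, 1, 2, 5, 4, 0, 6, 11, 8, 9, 7, 3]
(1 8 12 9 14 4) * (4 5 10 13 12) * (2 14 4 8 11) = (1 11 2 14 5 10 13 12 9 4) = [0, 11, 14, 3, 1, 10, 6, 7, 8, 4, 13, 2, 9, 12, 5]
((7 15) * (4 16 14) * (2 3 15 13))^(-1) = ((2 3 15 7 13)(4 16 14))^(-1) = (2 13 7 15 3)(4 14 16)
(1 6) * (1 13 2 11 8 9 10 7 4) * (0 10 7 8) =[10, 6, 11, 3, 1, 5, 13, 4, 9, 7, 8, 0, 12, 2] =(0 10 8 9 7 4 1 6 13 2 11)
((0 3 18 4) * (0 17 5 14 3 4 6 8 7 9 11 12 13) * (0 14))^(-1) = ((0 4 17 5)(3 18 6 8 7 9 11 12 13 14))^(-1) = (0 5 17 4)(3 14 13 12 11 9 7 8 6 18)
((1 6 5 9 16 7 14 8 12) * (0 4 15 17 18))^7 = ((0 4 15 17 18)(1 6 5 9 16 7 14 8 12))^7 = (0 15 18 4 17)(1 8 7 9 6 12 14 16 5)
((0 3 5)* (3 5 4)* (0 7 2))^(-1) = (0 2 7 5)(3 4)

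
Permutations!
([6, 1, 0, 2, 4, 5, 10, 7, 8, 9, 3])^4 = (0 2 3 10 6)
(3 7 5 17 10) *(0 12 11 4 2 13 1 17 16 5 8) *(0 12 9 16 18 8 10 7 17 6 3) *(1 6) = (0 9 16 5 18 8 12 11 4 2 13 6 3 17 7 10) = [9, 1, 13, 17, 2, 18, 3, 10, 12, 16, 0, 4, 11, 6, 14, 15, 5, 7, 8]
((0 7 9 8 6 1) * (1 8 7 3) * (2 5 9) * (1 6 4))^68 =((0 3 6 8 4 1)(2 5 9 7))^68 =(9)(0 6 4)(1 3 8)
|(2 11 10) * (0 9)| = 6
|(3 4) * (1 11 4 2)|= 5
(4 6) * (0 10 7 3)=[10, 1, 2, 0, 6, 5, 4, 3, 8, 9, 7]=(0 10 7 3)(4 6)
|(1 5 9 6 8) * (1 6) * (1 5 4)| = 2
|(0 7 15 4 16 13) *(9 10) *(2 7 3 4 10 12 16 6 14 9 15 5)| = 18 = |(0 3 4 6 14 9 12 16 13)(2 7 5)(10 15)|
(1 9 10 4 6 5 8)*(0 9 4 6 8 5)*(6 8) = (0 9 10 8 1 4 6) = [9, 4, 2, 3, 6, 5, 0, 7, 1, 10, 8]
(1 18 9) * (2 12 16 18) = [0, 2, 12, 3, 4, 5, 6, 7, 8, 1, 10, 11, 16, 13, 14, 15, 18, 17, 9] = (1 2 12 16 18 9)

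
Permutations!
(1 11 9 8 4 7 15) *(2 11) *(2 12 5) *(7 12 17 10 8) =(1 17 10 8 4 12 5 2 11 9 7 15) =[0, 17, 11, 3, 12, 2, 6, 15, 4, 7, 8, 9, 5, 13, 14, 1, 16, 10]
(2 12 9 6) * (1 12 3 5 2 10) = (1 12 9 6 10)(2 3 5) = [0, 12, 3, 5, 4, 2, 10, 7, 8, 6, 1, 11, 9]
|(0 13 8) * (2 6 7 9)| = |(0 13 8)(2 6 7 9)| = 12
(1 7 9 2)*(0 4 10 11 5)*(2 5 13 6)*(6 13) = (13)(0 4 10 11 6 2 1 7 9 5) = [4, 7, 1, 3, 10, 0, 2, 9, 8, 5, 11, 6, 12, 13]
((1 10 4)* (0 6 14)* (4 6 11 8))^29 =(0 10 8 14 1 11 6 4)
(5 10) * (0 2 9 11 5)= (0 2 9 11 5 10)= [2, 1, 9, 3, 4, 10, 6, 7, 8, 11, 0, 5]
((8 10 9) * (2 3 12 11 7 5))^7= ((2 3 12 11 7 5)(8 10 9))^7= (2 3 12 11 7 5)(8 10 9)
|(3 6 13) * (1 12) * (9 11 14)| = |(1 12)(3 6 13)(9 11 14)| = 6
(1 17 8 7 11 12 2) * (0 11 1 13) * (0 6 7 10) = [11, 17, 13, 3, 4, 5, 7, 1, 10, 9, 0, 12, 2, 6, 14, 15, 16, 8] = (0 11 12 2 13 6 7 1 17 8 10)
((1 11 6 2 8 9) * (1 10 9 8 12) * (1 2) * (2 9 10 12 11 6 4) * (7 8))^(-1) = (1 6)(2 4 11)(7 8)(9 12)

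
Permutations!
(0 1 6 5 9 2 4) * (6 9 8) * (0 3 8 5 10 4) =[1, 9, 0, 8, 3, 5, 10, 7, 6, 2, 4] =(0 1 9 2)(3 8 6 10 4)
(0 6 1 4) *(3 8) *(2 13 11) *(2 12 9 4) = (0 6 1 2 13 11 12 9 4)(3 8) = [6, 2, 13, 8, 0, 5, 1, 7, 3, 4, 10, 12, 9, 11]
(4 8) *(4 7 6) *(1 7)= (1 7 6 4 8)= [0, 7, 2, 3, 8, 5, 4, 6, 1]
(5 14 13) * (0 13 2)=(0 13 5 14 2)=[13, 1, 0, 3, 4, 14, 6, 7, 8, 9, 10, 11, 12, 5, 2]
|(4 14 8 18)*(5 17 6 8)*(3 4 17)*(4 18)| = |(3 18 17 6 8 4 14 5)| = 8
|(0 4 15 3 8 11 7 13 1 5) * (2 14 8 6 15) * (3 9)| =|(0 4 2 14 8 11 7 13 1 5)(3 6 15 9)| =20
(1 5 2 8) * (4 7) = [0, 5, 8, 3, 7, 2, 6, 4, 1] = (1 5 2 8)(4 7)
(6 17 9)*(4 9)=(4 9 6 17)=[0, 1, 2, 3, 9, 5, 17, 7, 8, 6, 10, 11, 12, 13, 14, 15, 16, 4]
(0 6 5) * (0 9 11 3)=[6, 1, 2, 0, 4, 9, 5, 7, 8, 11, 10, 3]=(0 6 5 9 11 3)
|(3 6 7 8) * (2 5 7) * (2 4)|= 7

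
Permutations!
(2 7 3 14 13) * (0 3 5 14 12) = (0 3 12)(2 7 5 14 13) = [3, 1, 7, 12, 4, 14, 6, 5, 8, 9, 10, 11, 0, 2, 13]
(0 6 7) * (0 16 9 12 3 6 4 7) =(0 4 7 16 9 12 3 6) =[4, 1, 2, 6, 7, 5, 0, 16, 8, 12, 10, 11, 3, 13, 14, 15, 9]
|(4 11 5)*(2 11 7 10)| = 6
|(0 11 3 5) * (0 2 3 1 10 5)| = 7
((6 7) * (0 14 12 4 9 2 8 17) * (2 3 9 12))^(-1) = (0 17 8 2 14)(3 9)(4 12)(6 7)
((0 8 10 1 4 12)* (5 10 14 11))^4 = (0 5 12 11 4 14 1 8 10)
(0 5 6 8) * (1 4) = (0 5 6 8)(1 4) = [5, 4, 2, 3, 1, 6, 8, 7, 0]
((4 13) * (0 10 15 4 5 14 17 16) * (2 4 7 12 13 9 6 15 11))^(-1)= (0 16 17 14 5 13 12 7 15 6 9 4 2 11 10)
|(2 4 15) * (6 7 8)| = |(2 4 15)(6 7 8)| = 3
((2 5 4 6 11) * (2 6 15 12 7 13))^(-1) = ((2 5 4 15 12 7 13)(6 11))^(-1) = (2 13 7 12 15 4 5)(6 11)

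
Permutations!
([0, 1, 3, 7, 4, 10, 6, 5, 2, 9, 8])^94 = [0, 1, 10, 8, 4, 3, 6, 2, 5, 9, 7]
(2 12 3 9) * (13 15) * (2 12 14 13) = [0, 1, 14, 9, 4, 5, 6, 7, 8, 12, 10, 11, 3, 15, 13, 2] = (2 14 13 15)(3 9 12)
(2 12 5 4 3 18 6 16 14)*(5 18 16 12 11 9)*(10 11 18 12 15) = (2 18 6 15 10 11 9 5 4 3 16 14) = [0, 1, 18, 16, 3, 4, 15, 7, 8, 5, 11, 9, 12, 13, 2, 10, 14, 17, 6]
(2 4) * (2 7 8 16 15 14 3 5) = (2 4 7 8 16 15 14 3 5) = [0, 1, 4, 5, 7, 2, 6, 8, 16, 9, 10, 11, 12, 13, 3, 14, 15]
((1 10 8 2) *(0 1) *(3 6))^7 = (0 10 2 1 8)(3 6)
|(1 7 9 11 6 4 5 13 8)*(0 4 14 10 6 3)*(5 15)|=33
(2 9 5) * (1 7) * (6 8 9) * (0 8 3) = (0 8 9 5 2 6 3)(1 7) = [8, 7, 6, 0, 4, 2, 3, 1, 9, 5]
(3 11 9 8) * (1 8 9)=(1 8 3 11)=[0, 8, 2, 11, 4, 5, 6, 7, 3, 9, 10, 1]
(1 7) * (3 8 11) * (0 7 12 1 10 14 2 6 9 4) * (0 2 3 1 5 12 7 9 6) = (0 9 4 2)(1 7 10 14 3 8 11)(5 12) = [9, 7, 0, 8, 2, 12, 6, 10, 11, 4, 14, 1, 5, 13, 3]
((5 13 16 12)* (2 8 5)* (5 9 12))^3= (16)(2 12 9 8)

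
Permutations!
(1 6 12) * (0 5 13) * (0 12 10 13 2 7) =(0 5 2 7)(1 6 10 13 12) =[5, 6, 7, 3, 4, 2, 10, 0, 8, 9, 13, 11, 1, 12]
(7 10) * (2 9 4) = (2 9 4)(7 10) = [0, 1, 9, 3, 2, 5, 6, 10, 8, 4, 7]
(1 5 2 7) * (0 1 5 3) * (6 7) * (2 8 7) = (0 1 3)(2 6)(5 8 7) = [1, 3, 6, 0, 4, 8, 2, 5, 7]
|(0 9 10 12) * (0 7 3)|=6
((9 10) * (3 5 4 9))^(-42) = (3 9 5 10 4)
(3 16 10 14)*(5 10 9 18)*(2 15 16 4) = (2 15 16 9 18 5 10 14 3 4) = [0, 1, 15, 4, 2, 10, 6, 7, 8, 18, 14, 11, 12, 13, 3, 16, 9, 17, 5]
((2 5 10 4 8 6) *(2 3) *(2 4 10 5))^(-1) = ((10)(3 4 8 6))^(-1) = (10)(3 6 8 4)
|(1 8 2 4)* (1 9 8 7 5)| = |(1 7 5)(2 4 9 8)| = 12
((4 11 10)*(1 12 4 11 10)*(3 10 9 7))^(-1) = (1 11 10 3 7 9 4 12)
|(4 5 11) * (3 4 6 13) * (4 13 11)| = 2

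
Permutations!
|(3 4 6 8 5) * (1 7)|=10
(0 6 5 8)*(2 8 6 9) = (0 9 2 8)(5 6) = [9, 1, 8, 3, 4, 6, 5, 7, 0, 2]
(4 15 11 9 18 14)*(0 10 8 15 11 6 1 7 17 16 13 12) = (0 10 8 15 6 1 7 17 16 13 12)(4 11 9 18 14) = [10, 7, 2, 3, 11, 5, 1, 17, 15, 18, 8, 9, 0, 12, 4, 6, 13, 16, 14]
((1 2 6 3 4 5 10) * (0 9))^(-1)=(0 9)(1 10 5 4 3 6 2)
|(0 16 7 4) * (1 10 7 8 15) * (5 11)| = 8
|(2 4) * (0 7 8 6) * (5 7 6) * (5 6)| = 10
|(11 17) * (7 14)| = 2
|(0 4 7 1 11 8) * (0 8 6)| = |(0 4 7 1 11 6)| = 6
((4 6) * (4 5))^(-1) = ((4 6 5))^(-1) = (4 5 6)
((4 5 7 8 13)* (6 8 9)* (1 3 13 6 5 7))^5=(1 9 4 3 5 7 13)(6 8)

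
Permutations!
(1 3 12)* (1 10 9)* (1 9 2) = [0, 3, 1, 12, 4, 5, 6, 7, 8, 9, 2, 11, 10] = (1 3 12 10 2)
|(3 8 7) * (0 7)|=4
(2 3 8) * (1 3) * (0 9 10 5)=(0 9 10 5)(1 3 8 2)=[9, 3, 1, 8, 4, 0, 6, 7, 2, 10, 5]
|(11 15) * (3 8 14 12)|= 4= |(3 8 14 12)(11 15)|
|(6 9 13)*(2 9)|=4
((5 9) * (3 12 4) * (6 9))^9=((3 12 4)(5 6 9))^9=(12)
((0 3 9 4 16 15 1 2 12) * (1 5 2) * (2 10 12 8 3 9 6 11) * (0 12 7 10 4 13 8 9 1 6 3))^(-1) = ((0 1 6 11 2 9 13 8)(4 16 15 5)(7 10))^(-1) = (0 8 13 9 2 11 6 1)(4 5 15 16)(7 10)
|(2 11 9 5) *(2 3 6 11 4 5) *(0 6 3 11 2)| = |(0 6 2 4 5 11 9)| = 7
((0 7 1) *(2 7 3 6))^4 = ((0 3 6 2 7 1))^4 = (0 7 6)(1 2 3)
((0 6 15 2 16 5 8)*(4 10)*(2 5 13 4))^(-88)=((0 6 15 5 8)(2 16 13 4 10))^(-88)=(0 15 8 6 5)(2 13 10 16 4)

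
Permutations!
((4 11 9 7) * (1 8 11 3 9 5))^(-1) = (1 5 11 8)(3 4 7 9)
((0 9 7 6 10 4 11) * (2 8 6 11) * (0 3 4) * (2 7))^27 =((0 9 2 8 6 10)(3 4 7 11))^27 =(0 8)(2 10)(3 11 7 4)(6 9)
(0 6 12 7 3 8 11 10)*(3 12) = (0 6 3 8 11 10)(7 12) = [6, 1, 2, 8, 4, 5, 3, 12, 11, 9, 0, 10, 7]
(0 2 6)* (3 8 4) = (0 2 6)(3 8 4) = [2, 1, 6, 8, 3, 5, 0, 7, 4]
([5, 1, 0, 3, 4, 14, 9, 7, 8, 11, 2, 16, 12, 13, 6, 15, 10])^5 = [11, 1, 9, 3, 4, 16, 2, 7, 8, 0, 6, 5, 12, 13, 10, 15, 14]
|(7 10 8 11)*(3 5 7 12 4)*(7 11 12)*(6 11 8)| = 20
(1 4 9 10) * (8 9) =(1 4 8 9 10) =[0, 4, 2, 3, 8, 5, 6, 7, 9, 10, 1]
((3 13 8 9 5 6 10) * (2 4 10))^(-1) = (2 6 5 9 8 13 3 10 4)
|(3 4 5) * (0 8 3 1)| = 6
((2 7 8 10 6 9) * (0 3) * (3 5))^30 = (10)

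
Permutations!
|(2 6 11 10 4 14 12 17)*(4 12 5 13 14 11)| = 21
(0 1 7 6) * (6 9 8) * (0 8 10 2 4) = (0 1 7 9 10 2 4)(6 8) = [1, 7, 4, 3, 0, 5, 8, 9, 6, 10, 2]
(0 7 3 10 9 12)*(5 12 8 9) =(0 7 3 10 5 12)(8 9) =[7, 1, 2, 10, 4, 12, 6, 3, 9, 8, 5, 11, 0]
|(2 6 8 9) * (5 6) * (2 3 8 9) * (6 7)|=|(2 5 7 6 9 3 8)|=7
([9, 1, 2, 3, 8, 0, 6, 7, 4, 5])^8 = [5, 1, 2, 3, 4, 9, 6, 7, 8, 0]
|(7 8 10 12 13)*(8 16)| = |(7 16 8 10 12 13)| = 6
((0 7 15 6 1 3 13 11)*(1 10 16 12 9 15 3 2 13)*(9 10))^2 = ((0 7 3 1 2 13 11)(6 9 15)(10 16 12))^2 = (0 3 2 11 7 1 13)(6 15 9)(10 12 16)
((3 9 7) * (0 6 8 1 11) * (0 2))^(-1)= ((0 6 8 1 11 2)(3 9 7))^(-1)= (0 2 11 1 8 6)(3 7 9)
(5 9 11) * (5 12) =(5 9 11 12) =[0, 1, 2, 3, 4, 9, 6, 7, 8, 11, 10, 12, 5]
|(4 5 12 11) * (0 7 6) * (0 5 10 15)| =9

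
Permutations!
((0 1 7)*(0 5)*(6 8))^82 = (8)(0 7)(1 5)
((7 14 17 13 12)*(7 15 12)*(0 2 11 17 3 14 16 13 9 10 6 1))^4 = ((0 2 11 17 9 10 6 1)(3 14)(7 16 13)(12 15))^4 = (0 9)(1 17)(2 10)(6 11)(7 16 13)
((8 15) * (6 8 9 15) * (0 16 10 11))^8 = ((0 16 10 11)(6 8)(9 15))^8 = (16)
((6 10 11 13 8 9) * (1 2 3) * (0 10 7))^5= ((0 10 11 13 8 9 6 7)(1 2 3))^5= (0 9 11 7 8 10 6 13)(1 3 2)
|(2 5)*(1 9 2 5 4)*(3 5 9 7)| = |(1 7 3 5 9 2 4)| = 7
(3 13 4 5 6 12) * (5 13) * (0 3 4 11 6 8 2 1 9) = (0 3 5 8 2 1 9)(4 13 11 6 12) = [3, 9, 1, 5, 13, 8, 12, 7, 2, 0, 10, 6, 4, 11]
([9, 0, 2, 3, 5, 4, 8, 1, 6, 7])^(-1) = [1, 7, 2, 3, 5, 4, 8, 9, 6, 0]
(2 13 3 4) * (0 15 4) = (0 15 4 2 13 3) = [15, 1, 13, 0, 2, 5, 6, 7, 8, 9, 10, 11, 12, 3, 14, 4]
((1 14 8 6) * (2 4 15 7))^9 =((1 14 8 6)(2 4 15 7))^9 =(1 14 8 6)(2 4 15 7)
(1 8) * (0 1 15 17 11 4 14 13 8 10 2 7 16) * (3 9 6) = (0 1 10 2 7 16)(3 9 6)(4 14 13 8 15 17 11) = [1, 10, 7, 9, 14, 5, 3, 16, 15, 6, 2, 4, 12, 8, 13, 17, 0, 11]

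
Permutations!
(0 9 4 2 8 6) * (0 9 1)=(0 1)(2 8 6 9 4)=[1, 0, 8, 3, 2, 5, 9, 7, 6, 4]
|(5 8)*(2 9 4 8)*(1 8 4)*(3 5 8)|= |(1 3 5 2 9)|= 5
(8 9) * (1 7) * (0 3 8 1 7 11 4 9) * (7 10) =[3, 11, 2, 8, 9, 5, 6, 10, 0, 1, 7, 4] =(0 3 8)(1 11 4 9)(7 10)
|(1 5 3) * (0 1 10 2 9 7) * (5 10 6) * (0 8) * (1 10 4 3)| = 30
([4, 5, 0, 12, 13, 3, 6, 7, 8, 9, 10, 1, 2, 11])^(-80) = (0 4 13 11 1 5 3 12 2)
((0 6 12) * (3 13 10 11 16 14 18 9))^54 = ((0 6 12)(3 13 10 11 16 14 18 9))^54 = (3 18 16 10)(9 14 11 13)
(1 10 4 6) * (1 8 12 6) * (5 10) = [0, 5, 2, 3, 1, 10, 8, 7, 12, 9, 4, 11, 6] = (1 5 10 4)(6 8 12)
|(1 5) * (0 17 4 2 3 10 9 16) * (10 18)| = |(0 17 4 2 3 18 10 9 16)(1 5)| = 18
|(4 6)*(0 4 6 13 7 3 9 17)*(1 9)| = 8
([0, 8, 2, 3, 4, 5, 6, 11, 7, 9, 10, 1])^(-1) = (1 11 7 8)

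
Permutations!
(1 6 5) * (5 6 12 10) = [0, 12, 2, 3, 4, 1, 6, 7, 8, 9, 5, 11, 10] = (1 12 10 5)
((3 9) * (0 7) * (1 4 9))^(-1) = ((0 7)(1 4 9 3))^(-1) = (0 7)(1 3 9 4)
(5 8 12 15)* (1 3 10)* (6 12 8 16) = [0, 3, 2, 10, 4, 16, 12, 7, 8, 9, 1, 11, 15, 13, 14, 5, 6] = (1 3 10)(5 16 6 12 15)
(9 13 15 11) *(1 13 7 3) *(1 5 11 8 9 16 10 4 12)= (1 13 15 8 9 7 3 5 11 16 10 4 12)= [0, 13, 2, 5, 12, 11, 6, 3, 9, 7, 4, 16, 1, 15, 14, 8, 10]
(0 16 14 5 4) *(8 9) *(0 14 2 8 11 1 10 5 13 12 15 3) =[16, 10, 8, 0, 14, 4, 6, 7, 9, 11, 5, 1, 15, 12, 13, 3, 2] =(0 16 2 8 9 11 1 10 5 4 14 13 12 15 3)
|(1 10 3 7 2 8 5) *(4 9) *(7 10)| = |(1 7 2 8 5)(3 10)(4 9)| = 10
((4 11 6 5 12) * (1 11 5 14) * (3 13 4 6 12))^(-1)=(1 14 6 12 11)(3 5 4 13)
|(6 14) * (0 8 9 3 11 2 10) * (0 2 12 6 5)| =|(0 8 9 3 11 12 6 14 5)(2 10)| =18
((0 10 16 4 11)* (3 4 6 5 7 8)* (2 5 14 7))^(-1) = ((0 10 16 6 14 7 8 3 4 11)(2 5))^(-1) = (0 11 4 3 8 7 14 6 16 10)(2 5)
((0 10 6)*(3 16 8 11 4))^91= (0 10 6)(3 16 8 11 4)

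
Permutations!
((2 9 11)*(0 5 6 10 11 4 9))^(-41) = ((0 5 6 10 11 2)(4 9))^(-41) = (0 5 6 10 11 2)(4 9)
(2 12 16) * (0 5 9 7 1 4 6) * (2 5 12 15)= (0 12 16 5 9 7 1 4 6)(2 15)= [12, 4, 15, 3, 6, 9, 0, 1, 8, 7, 10, 11, 16, 13, 14, 2, 5]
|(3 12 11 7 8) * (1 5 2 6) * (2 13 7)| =|(1 5 13 7 8 3 12 11 2 6)| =10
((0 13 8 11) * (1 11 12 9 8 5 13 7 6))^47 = (0 6 11 7 1)(5 13)(8 9 12)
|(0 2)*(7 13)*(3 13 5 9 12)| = |(0 2)(3 13 7 5 9 12)| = 6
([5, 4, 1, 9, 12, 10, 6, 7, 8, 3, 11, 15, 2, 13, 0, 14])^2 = (0 10 15)(1 12)(2 4)(5 11 14)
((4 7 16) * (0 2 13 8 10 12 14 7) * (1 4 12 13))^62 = ((0 2 1 4)(7 16 12 14)(8 10 13))^62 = (0 1)(2 4)(7 12)(8 13 10)(14 16)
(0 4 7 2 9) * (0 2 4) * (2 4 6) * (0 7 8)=(0 7 6 2 9 4 8)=[7, 1, 9, 3, 8, 5, 2, 6, 0, 4]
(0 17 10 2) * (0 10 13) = (0 17 13)(2 10) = [17, 1, 10, 3, 4, 5, 6, 7, 8, 9, 2, 11, 12, 0, 14, 15, 16, 13]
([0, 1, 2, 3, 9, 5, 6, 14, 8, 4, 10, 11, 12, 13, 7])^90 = [0, 1, 2, 3, 4, 5, 6, 7, 8, 9, 10, 11, 12, 13, 14]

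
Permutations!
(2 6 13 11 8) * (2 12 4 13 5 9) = [0, 1, 6, 3, 13, 9, 5, 7, 12, 2, 10, 8, 4, 11] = (2 6 5 9)(4 13 11 8 12)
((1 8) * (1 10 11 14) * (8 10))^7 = (1 14 11 10) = ((1 10 11 14))^7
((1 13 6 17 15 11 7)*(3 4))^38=(1 17 7 6 11 13 15)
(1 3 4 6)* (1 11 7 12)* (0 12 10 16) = [12, 3, 2, 4, 6, 5, 11, 10, 8, 9, 16, 7, 1, 13, 14, 15, 0] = (0 12 1 3 4 6 11 7 10 16)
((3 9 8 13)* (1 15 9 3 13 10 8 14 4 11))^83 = (1 11 4 14 9 15)(8 10) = ((1 15 9 14 4 11)(8 10))^83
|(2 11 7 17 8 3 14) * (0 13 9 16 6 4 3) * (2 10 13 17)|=24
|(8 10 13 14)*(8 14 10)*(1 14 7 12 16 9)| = 6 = |(1 14 7 12 16 9)(10 13)|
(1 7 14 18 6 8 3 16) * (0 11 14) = (0 11 14 18 6 8 3 16 1 7) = [11, 7, 2, 16, 4, 5, 8, 0, 3, 9, 10, 14, 12, 13, 18, 15, 1, 17, 6]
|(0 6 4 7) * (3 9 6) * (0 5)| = 7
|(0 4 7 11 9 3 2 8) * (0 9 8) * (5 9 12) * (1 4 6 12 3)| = |(0 6 12 5 9 1 4 7 11 8 3 2)| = 12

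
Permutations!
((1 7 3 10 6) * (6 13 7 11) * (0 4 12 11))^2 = (0 12 6)(1 4 11)(3 13)(7 10)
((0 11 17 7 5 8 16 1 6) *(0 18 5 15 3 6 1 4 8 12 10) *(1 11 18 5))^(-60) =(18)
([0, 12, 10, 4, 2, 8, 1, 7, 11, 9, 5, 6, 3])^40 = (12)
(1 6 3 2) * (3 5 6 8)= (1 8 3 2)(5 6)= [0, 8, 1, 2, 4, 6, 5, 7, 3]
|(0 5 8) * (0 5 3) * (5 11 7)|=|(0 3)(5 8 11 7)|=4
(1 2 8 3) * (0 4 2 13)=(0 4 2 8 3 1 13)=[4, 13, 8, 1, 2, 5, 6, 7, 3, 9, 10, 11, 12, 0]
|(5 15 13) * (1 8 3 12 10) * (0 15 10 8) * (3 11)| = 12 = |(0 15 13 5 10 1)(3 12 8 11)|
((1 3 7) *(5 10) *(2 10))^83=(1 7 3)(2 5 10)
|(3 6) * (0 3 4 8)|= 5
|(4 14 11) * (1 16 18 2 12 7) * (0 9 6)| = 6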